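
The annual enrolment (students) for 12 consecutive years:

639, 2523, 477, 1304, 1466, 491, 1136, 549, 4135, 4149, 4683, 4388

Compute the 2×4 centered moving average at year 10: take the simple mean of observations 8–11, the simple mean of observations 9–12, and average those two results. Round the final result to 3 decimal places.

3858.875

Sum over 8–11: 549 + 4135 + 4149 + 4683 = 13516
Sum over 9–12: 4135 + 4149 + 4683 + 4388 = 17355
CMA at t=10 = (13516 + 17355) / (2·4) = 30871 / 8 = 3858.875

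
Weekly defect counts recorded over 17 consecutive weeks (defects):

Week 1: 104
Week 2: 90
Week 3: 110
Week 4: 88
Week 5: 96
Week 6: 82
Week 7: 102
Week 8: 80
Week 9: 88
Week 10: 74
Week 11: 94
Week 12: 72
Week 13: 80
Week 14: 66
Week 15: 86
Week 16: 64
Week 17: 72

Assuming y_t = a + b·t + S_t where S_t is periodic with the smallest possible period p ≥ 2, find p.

4

First differences y_{t+1} − y_t: -14, 20, -22, 8, -14, 20, -22, 8, -14, 20, …
The difference pattern repeats every 4 terms and not for any smaller step, so p = 4.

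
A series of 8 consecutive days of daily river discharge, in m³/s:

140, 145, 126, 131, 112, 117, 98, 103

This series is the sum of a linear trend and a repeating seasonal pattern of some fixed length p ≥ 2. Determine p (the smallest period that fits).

2

First differences y_{t+1} − y_t: 5, -19, 5, -19, 5, -19, …
The difference pattern repeats every 2 terms and not for any smaller step, so p = 2.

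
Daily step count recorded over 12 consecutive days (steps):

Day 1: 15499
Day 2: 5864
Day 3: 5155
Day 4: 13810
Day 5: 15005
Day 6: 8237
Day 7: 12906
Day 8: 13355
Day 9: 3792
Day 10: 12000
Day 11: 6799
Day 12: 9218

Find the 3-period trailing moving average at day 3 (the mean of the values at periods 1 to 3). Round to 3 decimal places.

8839.333

Sum of periods 1–3: 15499 + 5864 + 5155 = 26518
Divide by 3: 26518 / 3 = 8839.333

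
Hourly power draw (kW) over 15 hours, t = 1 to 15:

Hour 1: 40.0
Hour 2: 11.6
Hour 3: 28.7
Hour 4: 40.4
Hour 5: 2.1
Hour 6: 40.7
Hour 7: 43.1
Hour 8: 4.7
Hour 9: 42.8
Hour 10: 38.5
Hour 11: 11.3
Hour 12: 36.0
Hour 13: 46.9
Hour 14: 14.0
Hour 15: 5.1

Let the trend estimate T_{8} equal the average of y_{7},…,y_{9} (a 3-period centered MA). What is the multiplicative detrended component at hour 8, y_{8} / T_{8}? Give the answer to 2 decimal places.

Trend T_8 = (43.1 + 4.7 + 42.8) / 3 = 90.6/3 = 30.2000
Ratio to trend: 4.7 / 30.2000 = 0.16

0.16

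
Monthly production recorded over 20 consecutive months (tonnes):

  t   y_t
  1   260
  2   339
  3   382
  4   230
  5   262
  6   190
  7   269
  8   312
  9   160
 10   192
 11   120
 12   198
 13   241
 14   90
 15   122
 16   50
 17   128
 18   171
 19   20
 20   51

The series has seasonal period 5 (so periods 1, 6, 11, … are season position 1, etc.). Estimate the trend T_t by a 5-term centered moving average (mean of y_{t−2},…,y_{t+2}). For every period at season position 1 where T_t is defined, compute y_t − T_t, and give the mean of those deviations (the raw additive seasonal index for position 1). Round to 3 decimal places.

Season position 1 occurs at t = 6, 11, 16 (where T_t is defined).
t=6: T_6 = 252.60000; y_6 − T_6 = 190 − 252.60000 = -62.60000
t=11: T_11 = 182.20000; y_11 − T_11 = 120 − 182.20000 = -62.20000
t=16: T_16 = 112.20000; y_16 − T_16 = 50 − 112.20000 = -62.20000
Mean deviation: (-62.60000 + -62.20000 + -62.20000) / 3 = -62.333

-62.333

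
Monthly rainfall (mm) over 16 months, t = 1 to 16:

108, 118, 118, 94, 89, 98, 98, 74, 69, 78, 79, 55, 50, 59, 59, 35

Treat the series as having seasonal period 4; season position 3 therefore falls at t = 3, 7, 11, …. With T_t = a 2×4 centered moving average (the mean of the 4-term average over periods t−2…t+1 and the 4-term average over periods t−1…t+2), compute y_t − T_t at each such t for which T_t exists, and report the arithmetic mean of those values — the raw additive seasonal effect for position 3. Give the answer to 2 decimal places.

Season position 3 occurs at t = 3, 7, 11 (where T_t is defined).
t=3: T_3 = 107.1250; y_3 − T_3 = 118 − 107.1250 = 10.8750
t=7: T_7 = 87.2500; y_7 − T_7 = 98 − 87.2500 = 10.7500
t=11: T_11 = 67.8750; y_11 − T_11 = 79 − 67.8750 = 11.1250
Mean deviation: (10.8750 + 10.7500 + 11.1250) / 3 = 10.92

10.92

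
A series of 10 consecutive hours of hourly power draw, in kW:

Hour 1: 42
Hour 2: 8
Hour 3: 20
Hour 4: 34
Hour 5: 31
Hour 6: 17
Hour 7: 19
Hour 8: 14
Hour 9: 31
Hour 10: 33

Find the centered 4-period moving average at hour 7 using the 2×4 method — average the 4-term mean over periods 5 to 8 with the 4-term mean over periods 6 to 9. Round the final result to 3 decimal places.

Sum over 5–8: 31 + 17 + 19 + 14 = 81
Sum over 6–9: 17 + 19 + 14 + 31 = 81
CMA at t=7 = (81 + 81) / (2·4) = 162 / 8 = 20.250

20.250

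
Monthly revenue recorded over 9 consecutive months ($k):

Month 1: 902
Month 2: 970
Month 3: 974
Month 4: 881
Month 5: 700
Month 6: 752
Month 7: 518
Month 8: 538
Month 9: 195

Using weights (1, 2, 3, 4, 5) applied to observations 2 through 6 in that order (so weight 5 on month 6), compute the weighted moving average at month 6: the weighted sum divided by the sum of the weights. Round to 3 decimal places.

Weighted sum: 1·970 + 2·974 + 3·881 + 4·700 + 5·752 = 970 + 1948 + 2643 + 2800 + 3760 = 12121
Weight total: 1 + 2 + 3 + 4 + 5 = 15
WMA = 12121 / 15 = 808.067

808.067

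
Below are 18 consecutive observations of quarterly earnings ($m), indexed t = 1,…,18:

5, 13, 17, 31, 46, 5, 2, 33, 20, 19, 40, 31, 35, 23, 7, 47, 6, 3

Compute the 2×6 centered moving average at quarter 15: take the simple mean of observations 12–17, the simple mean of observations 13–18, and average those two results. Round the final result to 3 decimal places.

22.500

Sum over 12–17: 31 + 35 + 23 + 7 + 47 + 6 = 149
Sum over 13–18: 35 + 23 + 7 + 47 + 6 + 3 = 121
CMA at t=15 = (149 + 121) / (2·6) = 270 / 12 = 22.500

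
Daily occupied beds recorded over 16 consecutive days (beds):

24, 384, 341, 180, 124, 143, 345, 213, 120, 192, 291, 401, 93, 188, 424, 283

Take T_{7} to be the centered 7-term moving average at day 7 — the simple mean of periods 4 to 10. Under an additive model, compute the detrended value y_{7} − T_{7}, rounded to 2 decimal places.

156.86

Trend T_7 = (180 + 124 + 143 + 345 + 213 + 120 + 192) / 7 = 1317/7 = 188.1429
Detrended value: 345 − 188.1429 = 156.86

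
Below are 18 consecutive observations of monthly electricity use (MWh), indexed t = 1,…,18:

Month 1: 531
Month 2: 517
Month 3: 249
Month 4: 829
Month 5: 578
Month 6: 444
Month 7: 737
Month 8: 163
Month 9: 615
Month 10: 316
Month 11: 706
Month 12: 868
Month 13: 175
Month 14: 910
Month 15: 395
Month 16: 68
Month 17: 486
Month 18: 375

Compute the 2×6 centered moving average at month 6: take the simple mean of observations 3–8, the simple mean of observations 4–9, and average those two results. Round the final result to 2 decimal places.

530.50

Sum over 3–8: 249 + 829 + 578 + 444 + 737 + 163 = 3000
Sum over 4–9: 829 + 578 + 444 + 737 + 163 + 615 = 3366
CMA at t=6 = (3000 + 3366) / (2·6) = 6366 / 12 = 530.50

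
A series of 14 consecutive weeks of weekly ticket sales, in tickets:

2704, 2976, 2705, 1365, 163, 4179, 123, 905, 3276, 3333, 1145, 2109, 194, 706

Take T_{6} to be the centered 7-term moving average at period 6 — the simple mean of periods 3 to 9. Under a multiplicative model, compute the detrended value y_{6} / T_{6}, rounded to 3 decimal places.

2.300

Trend T_6 = (2705 + 1365 + 163 + 4179 + 123 + 905 + 3276) / 7 = 12716/7 = 1816.57143
Ratio to trend: 4179 / 1816.57143 = 2.300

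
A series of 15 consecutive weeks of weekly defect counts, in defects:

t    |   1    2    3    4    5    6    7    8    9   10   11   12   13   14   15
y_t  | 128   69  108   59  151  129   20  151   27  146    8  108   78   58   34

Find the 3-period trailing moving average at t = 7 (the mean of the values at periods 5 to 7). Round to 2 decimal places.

Sum of periods 5–7: 151 + 129 + 20 = 300
Divide by 3: 300 / 3 = 100.00

100.00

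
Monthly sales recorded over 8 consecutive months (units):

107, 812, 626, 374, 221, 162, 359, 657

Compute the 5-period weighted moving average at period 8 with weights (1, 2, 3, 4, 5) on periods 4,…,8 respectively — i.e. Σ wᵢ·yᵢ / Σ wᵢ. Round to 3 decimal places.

401.533

Weighted sum: 1·374 + 2·221 + 3·162 + 4·359 + 5·657 = 374 + 442 + 486 + 1436 + 3285 = 6023
Weight total: 1 + 2 + 3 + 4 + 5 = 15
WMA = 6023 / 15 = 401.533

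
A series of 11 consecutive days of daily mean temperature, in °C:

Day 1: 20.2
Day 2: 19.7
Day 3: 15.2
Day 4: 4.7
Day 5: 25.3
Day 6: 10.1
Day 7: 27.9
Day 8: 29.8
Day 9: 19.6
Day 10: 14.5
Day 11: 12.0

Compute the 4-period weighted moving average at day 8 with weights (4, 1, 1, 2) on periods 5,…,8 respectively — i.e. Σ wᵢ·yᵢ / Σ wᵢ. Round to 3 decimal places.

24.850

Weighted sum: 4·25.3 + 1·10.1 + 1·27.9 + 2·29.8 = 101.2 + 10.1 + 27.9 + 59.6 = 198.8
Weight total: 4 + 1 + 1 + 2 = 8
WMA = 198.8 / 8 = 24.850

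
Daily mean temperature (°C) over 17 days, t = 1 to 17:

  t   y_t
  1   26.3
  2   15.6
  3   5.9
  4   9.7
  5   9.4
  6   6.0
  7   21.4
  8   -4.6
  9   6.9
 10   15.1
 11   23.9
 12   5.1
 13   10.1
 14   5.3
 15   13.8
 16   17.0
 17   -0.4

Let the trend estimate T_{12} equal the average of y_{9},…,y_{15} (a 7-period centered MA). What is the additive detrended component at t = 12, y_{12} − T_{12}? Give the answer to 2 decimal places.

-6.36

Trend T_12 = (6.9 + 15.1 + 23.9 + 5.1 + 10.1 + 5.3 + 13.8) / 7 = 80.2/7 = 11.4571
Detrended value: 5.1 − 11.4571 = -6.36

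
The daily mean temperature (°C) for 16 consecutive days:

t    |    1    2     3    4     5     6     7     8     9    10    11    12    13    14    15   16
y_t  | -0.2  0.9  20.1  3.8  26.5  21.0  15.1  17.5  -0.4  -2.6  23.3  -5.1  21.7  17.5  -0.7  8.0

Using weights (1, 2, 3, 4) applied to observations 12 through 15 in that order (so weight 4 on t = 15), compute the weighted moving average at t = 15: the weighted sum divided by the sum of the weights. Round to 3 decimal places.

8.800

Weighted sum: 1·-5.1 + 2·21.7 + 3·17.5 + 4·-0.7 = -5.1 + 43.4 + 52.5 + -2.8 = 88.0
Weight total: 1 + 2 + 3 + 4 = 10
WMA = 88.0 / 10 = 8.800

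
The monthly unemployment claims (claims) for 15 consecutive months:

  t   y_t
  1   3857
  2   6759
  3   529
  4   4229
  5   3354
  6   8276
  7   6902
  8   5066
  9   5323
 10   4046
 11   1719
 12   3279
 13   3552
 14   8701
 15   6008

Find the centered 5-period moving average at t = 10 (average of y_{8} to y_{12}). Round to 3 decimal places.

3886.600

Sum of periods 8–12: 5066 + 5323 + 4046 + 1719 + 3279 = 19433
Divide by 5: 19433 / 5 = 3886.600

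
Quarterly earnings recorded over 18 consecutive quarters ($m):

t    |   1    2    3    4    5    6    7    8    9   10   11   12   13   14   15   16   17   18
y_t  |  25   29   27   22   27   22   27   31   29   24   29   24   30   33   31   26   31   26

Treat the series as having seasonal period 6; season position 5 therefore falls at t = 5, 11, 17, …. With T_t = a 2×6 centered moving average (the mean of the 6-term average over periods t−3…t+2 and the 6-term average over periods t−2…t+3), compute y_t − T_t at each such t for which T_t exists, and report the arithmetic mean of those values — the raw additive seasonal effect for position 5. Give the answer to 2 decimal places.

1.08

Season position 5 occurs at t = 5, 11 (where T_t is defined).
t=5: T_5 = 25.8333; y_5 − T_5 = 27 − 25.8333 = 1.1667
t=11: T_11 = 28.0000; y_11 − T_11 = 29 − 28.0000 = 1.0000
Mean deviation: (1.1667 + 1.0000) / 2 = 1.08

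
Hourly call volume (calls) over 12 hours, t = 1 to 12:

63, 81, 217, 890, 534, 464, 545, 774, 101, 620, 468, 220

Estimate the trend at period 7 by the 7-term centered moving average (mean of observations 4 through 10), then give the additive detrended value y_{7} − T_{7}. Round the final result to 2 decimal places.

-16.14

Trend T_7 = (890 + 534 + 464 + 545 + 774 + 101 + 620) / 7 = 3928/7 = 561.1429
Detrended value: 545 − 561.1429 = -16.14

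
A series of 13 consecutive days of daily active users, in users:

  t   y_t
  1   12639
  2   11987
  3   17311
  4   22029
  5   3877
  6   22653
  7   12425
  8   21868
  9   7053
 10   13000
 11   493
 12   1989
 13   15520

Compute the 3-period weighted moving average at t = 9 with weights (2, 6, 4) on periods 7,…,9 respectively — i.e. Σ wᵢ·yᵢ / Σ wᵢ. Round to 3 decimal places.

Weighted sum: 2·12425 + 6·21868 + 4·7053 = 24850 + 131208 + 28212 = 184270
Weight total: 2 + 6 + 4 = 12
WMA = 184270 / 12 = 15355.833

15355.833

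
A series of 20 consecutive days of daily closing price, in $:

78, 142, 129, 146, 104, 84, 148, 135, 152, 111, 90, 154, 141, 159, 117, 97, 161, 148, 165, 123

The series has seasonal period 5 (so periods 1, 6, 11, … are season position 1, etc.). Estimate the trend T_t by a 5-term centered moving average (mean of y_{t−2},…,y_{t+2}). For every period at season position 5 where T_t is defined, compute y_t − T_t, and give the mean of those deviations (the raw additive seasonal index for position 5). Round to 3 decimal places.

Season position 5 occurs at t = 5, 10, 15 (where T_t is defined).
t=5: T_5 = 122.20000; y_5 − T_5 = 104 − 122.20000 = -18.20000
t=10: T_10 = 128.40000; y_10 − T_10 = 111 − 128.40000 = -17.40000
t=15: T_15 = 135.00000; y_15 − T_15 = 117 − 135.00000 = -18.00000
Mean deviation: (-18.20000 + -17.40000 + -18.00000) / 3 = -17.867

-17.867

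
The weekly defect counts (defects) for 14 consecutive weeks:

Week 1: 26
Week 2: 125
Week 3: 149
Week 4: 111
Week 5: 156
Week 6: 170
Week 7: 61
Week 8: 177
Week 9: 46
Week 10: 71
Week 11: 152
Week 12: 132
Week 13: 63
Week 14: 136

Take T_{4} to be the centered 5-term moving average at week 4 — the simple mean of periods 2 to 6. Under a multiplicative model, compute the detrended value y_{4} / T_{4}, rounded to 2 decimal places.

0.78

Trend T_4 = (125 + 149 + 111 + 156 + 170) / 5 = 711/5 = 142.2000
Ratio to trend: 111 / 142.2000 = 0.78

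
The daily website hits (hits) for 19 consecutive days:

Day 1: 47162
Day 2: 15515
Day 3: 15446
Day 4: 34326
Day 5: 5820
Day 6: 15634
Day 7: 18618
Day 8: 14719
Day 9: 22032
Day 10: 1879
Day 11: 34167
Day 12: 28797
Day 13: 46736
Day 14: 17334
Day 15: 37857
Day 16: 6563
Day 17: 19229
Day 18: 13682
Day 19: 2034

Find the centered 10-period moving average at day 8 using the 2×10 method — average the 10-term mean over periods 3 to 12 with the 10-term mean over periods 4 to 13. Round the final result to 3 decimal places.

Sum over 3–12: 15446 + 34326 + 5820 + 15634 + 18618 + 14719 + 22032 + 1879 + 34167 + 28797 = 191438
Sum over 4–13: 34326 + 5820 + 15634 + 18618 + 14719 + 22032 + 1879 + 34167 + 28797 + 46736 = 222728
CMA at t=8 = (191438 + 222728) / (2·10) = 414166 / 20 = 20708.300

20708.300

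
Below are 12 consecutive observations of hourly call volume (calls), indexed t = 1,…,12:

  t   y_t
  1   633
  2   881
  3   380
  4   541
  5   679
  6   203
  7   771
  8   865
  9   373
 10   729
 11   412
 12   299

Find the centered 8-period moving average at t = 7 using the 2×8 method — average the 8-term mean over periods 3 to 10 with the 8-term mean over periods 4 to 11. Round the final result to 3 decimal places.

569.625

Sum over 3–10: 380 + 541 + 679 + 203 + 771 + 865 + 373 + 729 = 4541
Sum over 4–11: 541 + 679 + 203 + 771 + 865 + 373 + 729 + 412 = 4573
CMA at t=7 = (4541 + 4573) / (2·8) = 9114 / 16 = 569.625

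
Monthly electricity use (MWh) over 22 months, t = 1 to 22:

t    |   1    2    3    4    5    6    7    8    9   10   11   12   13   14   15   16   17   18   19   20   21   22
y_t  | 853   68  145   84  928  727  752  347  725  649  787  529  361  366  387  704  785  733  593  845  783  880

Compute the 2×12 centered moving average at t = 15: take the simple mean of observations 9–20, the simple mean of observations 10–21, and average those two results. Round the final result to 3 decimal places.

Sum over 9–20: 725 + 649 + 787 + 529 + 361 + 366 + 387 + 704 + 785 + 733 + 593 + 845 = 7464
Sum over 10–21: 649 + 787 + 529 + 361 + 366 + 387 + 704 + 785 + 733 + 593 + 845 + 783 = 7522
CMA at t=15 = (7464 + 7522) / (2·12) = 14986 / 24 = 624.417

624.417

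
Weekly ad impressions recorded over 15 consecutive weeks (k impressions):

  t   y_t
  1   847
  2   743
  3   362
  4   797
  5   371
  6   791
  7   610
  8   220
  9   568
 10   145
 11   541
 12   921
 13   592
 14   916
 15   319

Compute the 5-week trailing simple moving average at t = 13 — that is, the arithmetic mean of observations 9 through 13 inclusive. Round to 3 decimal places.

Sum of periods 9–13: 568 + 145 + 541 + 921 + 592 = 2767
Divide by 5: 2767 / 5 = 553.400

553.400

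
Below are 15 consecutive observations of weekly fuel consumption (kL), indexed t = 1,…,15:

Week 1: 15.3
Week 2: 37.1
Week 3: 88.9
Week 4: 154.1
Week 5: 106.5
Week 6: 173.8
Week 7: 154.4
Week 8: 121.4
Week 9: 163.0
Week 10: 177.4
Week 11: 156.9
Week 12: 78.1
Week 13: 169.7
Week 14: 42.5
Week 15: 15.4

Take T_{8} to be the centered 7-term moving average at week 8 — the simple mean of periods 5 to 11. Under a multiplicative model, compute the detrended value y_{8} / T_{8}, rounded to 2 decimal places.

0.81

Trend T_8 = (106.5 + 173.8 + 154.4 + 121.4 + 163.0 + 177.4 + 156.9) / 7 = 1053.4/7 = 150.4857
Ratio to trend: 121.4 / 150.4857 = 0.81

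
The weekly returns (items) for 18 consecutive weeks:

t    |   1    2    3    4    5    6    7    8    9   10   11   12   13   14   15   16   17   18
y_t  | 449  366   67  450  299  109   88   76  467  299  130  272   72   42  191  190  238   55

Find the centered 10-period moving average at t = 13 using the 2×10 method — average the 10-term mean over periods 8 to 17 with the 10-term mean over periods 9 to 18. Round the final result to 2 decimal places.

196.65

Sum over 8–17: 76 + 467 + 299 + 130 + 272 + 72 + 42 + 191 + 190 + 238 = 1977
Sum over 9–18: 467 + 299 + 130 + 272 + 72 + 42 + 191 + 190 + 238 + 55 = 1956
CMA at t=13 = (1977 + 1956) / (2·10) = 3933 / 20 = 196.65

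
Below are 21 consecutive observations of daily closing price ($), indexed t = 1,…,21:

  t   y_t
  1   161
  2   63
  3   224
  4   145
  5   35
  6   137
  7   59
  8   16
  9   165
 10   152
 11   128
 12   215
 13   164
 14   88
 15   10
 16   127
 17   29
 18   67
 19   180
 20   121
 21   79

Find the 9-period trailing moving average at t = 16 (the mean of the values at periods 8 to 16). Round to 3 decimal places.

Sum of periods 8–16: 16 + 165 + 152 + 128 + 215 + 164 + 88 + 10 + 127 = 1065
Divide by 9: 1065 / 9 = 118.333

118.333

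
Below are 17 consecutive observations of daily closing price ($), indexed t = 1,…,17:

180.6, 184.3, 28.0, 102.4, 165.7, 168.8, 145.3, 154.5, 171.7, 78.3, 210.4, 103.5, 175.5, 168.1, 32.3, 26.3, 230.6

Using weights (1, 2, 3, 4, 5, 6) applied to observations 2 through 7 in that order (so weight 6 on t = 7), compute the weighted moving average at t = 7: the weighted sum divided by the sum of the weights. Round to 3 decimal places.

Weighted sum: 1·184.3 + 2·28.0 + 3·102.4 + 4·165.7 + 5·168.8 + 6·145.3 = 184.3 + 56.0 + 307.2 + 662.8 + 844.0 + 871.8 = 2926.1
Weight total: 1 + 2 + 3 + 4 + 5 + 6 = 21
WMA = 2926.1 / 21 = 139.338

139.338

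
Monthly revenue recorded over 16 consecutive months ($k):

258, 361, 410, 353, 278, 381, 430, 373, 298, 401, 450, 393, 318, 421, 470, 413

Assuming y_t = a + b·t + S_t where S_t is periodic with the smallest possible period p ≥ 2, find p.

4

First differences y_{t+1} − y_t: 103, 49, -57, -75, 103, 49, -57, -75, 103, 49, …
The difference pattern repeats every 4 terms and not for any smaller step, so p = 4.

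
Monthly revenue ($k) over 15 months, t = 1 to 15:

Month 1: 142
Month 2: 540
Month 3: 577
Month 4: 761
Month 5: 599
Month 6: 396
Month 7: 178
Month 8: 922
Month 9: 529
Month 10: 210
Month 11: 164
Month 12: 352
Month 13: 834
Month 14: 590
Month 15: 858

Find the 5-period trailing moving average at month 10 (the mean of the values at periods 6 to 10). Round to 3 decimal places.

Sum of periods 6–10: 396 + 178 + 922 + 529 + 210 = 2235
Divide by 5: 2235 / 5 = 447.000

447.000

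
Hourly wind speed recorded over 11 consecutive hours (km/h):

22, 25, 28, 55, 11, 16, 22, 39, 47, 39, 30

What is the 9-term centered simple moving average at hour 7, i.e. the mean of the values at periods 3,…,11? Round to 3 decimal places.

Sum of periods 3–11: 28 + 55 + 11 + 16 + 22 + 39 + 47 + 39 + 30 = 287
Divide by 9: 287 / 9 = 31.889

31.889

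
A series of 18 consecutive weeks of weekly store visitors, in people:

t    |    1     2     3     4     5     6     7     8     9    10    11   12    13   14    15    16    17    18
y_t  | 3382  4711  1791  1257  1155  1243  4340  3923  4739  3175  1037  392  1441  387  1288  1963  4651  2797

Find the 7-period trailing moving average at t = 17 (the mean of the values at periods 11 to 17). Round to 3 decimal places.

Sum of periods 11–17: 1037 + 392 + 1441 + 387 + 1288 + 1963 + 4651 = 11159
Divide by 7: 11159 / 7 = 1594.143

1594.143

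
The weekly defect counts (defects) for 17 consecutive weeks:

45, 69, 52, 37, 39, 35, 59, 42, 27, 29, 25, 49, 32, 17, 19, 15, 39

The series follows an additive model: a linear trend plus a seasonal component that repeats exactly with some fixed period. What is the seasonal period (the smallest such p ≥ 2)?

5

First differences y_{t+1} − y_t: 24, -17, -15, 2, -4, 24, -17, -15, 2, -4, 24, -17, …
The difference pattern repeats every 5 terms and not for any smaller step, so p = 5.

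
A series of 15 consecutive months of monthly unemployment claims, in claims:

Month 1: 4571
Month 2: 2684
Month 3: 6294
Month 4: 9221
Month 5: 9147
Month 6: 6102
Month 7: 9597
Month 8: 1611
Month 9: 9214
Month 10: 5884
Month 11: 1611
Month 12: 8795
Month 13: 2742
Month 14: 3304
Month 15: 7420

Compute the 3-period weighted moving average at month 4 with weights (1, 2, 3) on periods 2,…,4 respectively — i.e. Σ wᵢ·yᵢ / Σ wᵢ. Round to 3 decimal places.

Weighted sum: 1·2684 + 2·6294 + 3·9221 = 2684 + 12588 + 27663 = 42935
Weight total: 1 + 2 + 3 = 6
WMA = 42935 / 6 = 7155.833

7155.833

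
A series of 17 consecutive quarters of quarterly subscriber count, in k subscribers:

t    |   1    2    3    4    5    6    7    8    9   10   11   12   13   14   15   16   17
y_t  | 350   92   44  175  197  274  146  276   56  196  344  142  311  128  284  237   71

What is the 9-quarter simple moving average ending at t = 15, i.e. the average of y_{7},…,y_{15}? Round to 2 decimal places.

209.22

Sum of periods 7–15: 146 + 276 + 56 + 196 + 344 + 142 + 311 + 128 + 284 = 1883
Divide by 9: 1883 / 9 = 209.22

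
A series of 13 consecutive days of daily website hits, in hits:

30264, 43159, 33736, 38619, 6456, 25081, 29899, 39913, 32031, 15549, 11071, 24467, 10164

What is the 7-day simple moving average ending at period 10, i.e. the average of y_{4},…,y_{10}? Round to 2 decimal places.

Sum of periods 4–10: 38619 + 6456 + 25081 + 29899 + 39913 + 32031 + 15549 = 187548
Divide by 7: 187548 / 7 = 26792.57

26792.57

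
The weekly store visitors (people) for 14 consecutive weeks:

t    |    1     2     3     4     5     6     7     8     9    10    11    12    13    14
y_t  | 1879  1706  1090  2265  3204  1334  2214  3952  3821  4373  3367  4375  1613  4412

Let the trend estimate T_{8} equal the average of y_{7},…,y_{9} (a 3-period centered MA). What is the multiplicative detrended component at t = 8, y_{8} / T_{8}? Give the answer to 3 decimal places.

Trend T_8 = (2214 + 3952 + 3821) / 3 = 9987/3 = 3329.00000
Ratio to trend: 3952 / 3329.00000 = 1.187

1.187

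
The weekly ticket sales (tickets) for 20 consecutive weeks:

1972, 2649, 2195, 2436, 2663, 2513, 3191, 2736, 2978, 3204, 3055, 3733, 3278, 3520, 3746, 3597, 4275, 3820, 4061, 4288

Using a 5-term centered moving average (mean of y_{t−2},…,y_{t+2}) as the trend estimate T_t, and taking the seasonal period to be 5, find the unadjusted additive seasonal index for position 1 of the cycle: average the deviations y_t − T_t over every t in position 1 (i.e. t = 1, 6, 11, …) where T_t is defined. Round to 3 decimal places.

Season position 1 occurs at t = 6, 11, 16 (where T_t is defined).
t=6: T_6 = 2707.80000; y_6 − T_6 = 2513 − 2707.80000 = -194.80000
t=11: T_11 = 3249.60000; y_11 − T_11 = 3055 − 3249.60000 = -194.60000
t=16: T_16 = 3791.60000; y_16 − T_16 = 3597 − 3791.60000 = -194.60000
Mean deviation: (-194.80000 + -194.60000 + -194.60000) / 3 = -194.667

-194.667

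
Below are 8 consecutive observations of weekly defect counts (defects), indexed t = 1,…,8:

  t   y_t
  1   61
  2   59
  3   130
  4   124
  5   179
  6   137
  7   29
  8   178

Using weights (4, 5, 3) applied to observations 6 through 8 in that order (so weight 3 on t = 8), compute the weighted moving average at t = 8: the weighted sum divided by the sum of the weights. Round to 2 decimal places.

102.25

Weighted sum: 4·137 + 5·29 + 3·178 = 548 + 145 + 534 = 1227
Weight total: 4 + 5 + 3 = 12
WMA = 1227 / 12 = 102.25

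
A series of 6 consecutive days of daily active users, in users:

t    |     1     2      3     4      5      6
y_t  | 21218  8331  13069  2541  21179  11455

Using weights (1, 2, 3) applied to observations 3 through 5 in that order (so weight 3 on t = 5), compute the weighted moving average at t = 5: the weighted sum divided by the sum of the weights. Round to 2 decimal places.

Weighted sum: 1·13069 + 2·2541 + 3·21179 = 13069 + 5082 + 63537 = 81688
Weight total: 1 + 2 + 3 = 6
WMA = 81688 / 6 = 13614.67

13614.67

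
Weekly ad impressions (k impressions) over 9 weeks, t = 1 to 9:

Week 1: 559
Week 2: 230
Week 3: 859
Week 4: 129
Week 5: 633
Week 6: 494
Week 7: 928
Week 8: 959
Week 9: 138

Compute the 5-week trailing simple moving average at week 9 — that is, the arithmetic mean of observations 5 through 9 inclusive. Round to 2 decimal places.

Sum of periods 5–9: 633 + 494 + 928 + 959 + 138 = 3152
Divide by 5: 3152 / 5 = 630.40

630.40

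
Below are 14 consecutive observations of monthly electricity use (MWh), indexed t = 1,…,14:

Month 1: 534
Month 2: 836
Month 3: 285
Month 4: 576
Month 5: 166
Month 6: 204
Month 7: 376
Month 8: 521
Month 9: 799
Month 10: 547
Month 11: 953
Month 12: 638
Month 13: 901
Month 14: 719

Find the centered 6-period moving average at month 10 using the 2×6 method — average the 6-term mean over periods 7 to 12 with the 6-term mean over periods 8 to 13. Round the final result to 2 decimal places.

Sum over 7–12: 376 + 521 + 799 + 547 + 953 + 638 = 3834
Sum over 8–13: 521 + 799 + 547 + 953 + 638 + 901 = 4359
CMA at t=10 = (3834 + 4359) / (2·6) = 8193 / 12 = 682.75

682.75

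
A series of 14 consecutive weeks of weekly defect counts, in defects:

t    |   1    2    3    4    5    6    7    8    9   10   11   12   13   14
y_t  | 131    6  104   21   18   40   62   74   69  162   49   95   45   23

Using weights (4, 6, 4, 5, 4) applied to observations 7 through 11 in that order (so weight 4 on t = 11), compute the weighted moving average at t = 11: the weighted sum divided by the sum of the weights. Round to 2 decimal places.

85.83

Weighted sum: 4·62 + 6·74 + 4·69 + 5·162 + 4·49 = 248 + 444 + 276 + 810 + 196 = 1974
Weight total: 4 + 6 + 4 + 5 + 4 = 23
WMA = 1974 / 23 = 85.83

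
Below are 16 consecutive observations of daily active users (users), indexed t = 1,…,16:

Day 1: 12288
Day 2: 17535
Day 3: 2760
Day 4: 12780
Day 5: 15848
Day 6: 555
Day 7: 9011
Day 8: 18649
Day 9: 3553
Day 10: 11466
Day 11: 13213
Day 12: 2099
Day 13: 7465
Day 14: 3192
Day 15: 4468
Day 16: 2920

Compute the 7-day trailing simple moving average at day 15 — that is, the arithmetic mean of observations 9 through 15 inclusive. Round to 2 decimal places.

6493.71

Sum of periods 9–15: 3553 + 11466 + 13213 + 2099 + 7465 + 3192 + 4468 = 45456
Divide by 7: 45456 / 7 = 6493.71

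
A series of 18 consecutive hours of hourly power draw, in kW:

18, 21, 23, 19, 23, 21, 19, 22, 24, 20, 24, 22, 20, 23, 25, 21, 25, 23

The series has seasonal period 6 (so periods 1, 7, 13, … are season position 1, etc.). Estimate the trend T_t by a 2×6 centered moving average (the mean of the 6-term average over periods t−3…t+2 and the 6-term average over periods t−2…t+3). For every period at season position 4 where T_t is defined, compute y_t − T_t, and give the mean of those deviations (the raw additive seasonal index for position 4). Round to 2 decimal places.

-1.92

Season position 4 occurs at t = 4, 10 (where T_t is defined).
t=4: T_4 = 20.9167; y_4 − T_4 = 19 − 20.9167 = -1.9167
t=10: T_10 = 21.9167; y_10 − T_10 = 20 − 21.9167 = -1.9167
Mean deviation: (-1.9167 + -1.9167) / 2 = -1.92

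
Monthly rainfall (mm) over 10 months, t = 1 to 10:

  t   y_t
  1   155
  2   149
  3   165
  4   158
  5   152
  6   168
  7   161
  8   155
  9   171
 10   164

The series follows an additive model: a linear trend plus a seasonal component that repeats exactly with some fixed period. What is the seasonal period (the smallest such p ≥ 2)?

First differences y_{t+1} − y_t: -6, 16, -7, -6, 16, -7, -6, 16, …
The difference pattern repeats every 3 terms and not for any smaller step, so p = 3.

3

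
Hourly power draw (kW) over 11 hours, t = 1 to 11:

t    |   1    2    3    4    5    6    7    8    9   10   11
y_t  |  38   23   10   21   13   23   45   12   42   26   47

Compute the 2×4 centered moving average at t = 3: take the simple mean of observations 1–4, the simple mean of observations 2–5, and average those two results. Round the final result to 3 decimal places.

19.875

Sum over 1–4: 38 + 23 + 10 + 21 = 92
Sum over 2–5: 23 + 10 + 21 + 13 = 67
CMA at t=3 = (92 + 67) / (2·4) = 159 / 8 = 19.875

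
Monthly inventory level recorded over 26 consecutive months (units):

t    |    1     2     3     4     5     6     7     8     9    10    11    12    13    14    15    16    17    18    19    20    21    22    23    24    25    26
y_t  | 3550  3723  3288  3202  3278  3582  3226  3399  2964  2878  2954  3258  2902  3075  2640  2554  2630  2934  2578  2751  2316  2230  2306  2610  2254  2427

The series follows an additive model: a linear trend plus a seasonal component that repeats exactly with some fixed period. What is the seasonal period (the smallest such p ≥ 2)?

6

First differences y_{t+1} − y_t: 173, -435, -86, 76, 304, -356, 173, -435, -86, 76, 304, -356, 173, -435, …
The difference pattern repeats every 6 terms and not for any smaller step, so p = 6.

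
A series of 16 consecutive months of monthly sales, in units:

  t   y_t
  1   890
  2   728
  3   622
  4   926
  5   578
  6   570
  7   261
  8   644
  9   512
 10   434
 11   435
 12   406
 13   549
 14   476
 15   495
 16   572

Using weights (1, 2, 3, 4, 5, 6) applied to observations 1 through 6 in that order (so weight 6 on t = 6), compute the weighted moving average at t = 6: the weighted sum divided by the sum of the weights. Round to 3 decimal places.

Weighted sum: 1·890 + 2·728 + 3·622 + 4·926 + 5·578 + 6·570 = 890 + 1456 + 1866 + 3704 + 2890 + 3420 = 14226
Weight total: 1 + 2 + 3 + 4 + 5 + 6 = 21
WMA = 14226 / 21 = 677.429

677.429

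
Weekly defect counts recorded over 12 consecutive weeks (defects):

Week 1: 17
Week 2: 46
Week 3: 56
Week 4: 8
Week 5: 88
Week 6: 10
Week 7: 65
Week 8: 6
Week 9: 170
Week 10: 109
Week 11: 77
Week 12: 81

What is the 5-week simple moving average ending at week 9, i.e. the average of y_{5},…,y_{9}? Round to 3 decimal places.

Sum of periods 5–9: 88 + 10 + 65 + 6 + 170 = 339
Divide by 5: 339 / 5 = 67.800

67.800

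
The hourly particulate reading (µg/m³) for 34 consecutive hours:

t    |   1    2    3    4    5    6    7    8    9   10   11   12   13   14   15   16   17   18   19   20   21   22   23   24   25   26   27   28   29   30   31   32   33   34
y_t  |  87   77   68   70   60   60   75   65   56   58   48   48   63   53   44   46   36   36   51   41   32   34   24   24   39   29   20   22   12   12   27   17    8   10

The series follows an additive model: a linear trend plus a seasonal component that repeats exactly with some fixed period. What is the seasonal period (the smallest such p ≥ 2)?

6

First differences y_{t+1} − y_t: -10, -9, 2, -10, 0, 15, -10, -9, 2, -10, 0, 15, -10, -9, …
The difference pattern repeats every 6 terms and not for any smaller step, so p = 6.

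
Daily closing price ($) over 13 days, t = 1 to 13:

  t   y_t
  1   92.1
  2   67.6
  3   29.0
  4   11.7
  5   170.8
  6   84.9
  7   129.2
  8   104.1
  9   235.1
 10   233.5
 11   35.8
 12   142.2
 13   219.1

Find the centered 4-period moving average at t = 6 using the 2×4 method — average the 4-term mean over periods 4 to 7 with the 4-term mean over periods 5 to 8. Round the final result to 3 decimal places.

Sum over 4–7: 11.7 + 170.8 + 84.9 + 129.2 = 396.6
Sum over 5–8: 170.8 + 84.9 + 129.2 + 104.1 = 489.0
CMA at t=6 = (396.6 + 489.0) / (2·4) = 885.6 / 8 = 110.700

110.700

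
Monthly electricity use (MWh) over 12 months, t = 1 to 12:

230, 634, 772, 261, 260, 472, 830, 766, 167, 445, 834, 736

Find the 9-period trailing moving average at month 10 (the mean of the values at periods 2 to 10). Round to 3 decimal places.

Sum of periods 2–10: 634 + 772 + 261 + 260 + 472 + 830 + 766 + 167 + 445 = 4607
Divide by 9: 4607 / 9 = 511.889

511.889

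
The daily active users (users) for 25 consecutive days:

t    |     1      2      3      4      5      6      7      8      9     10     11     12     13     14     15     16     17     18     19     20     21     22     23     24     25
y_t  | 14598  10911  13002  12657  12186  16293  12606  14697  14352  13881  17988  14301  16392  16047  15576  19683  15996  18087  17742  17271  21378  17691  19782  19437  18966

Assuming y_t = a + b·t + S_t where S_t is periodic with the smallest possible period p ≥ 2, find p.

First differences y_{t+1} − y_t: -3687, 2091, -345, -471, 4107, -3687, 2091, -345, -471, 4107, -3687, 2091, …
The difference pattern repeats every 5 terms and not for any smaller step, so p = 5.

5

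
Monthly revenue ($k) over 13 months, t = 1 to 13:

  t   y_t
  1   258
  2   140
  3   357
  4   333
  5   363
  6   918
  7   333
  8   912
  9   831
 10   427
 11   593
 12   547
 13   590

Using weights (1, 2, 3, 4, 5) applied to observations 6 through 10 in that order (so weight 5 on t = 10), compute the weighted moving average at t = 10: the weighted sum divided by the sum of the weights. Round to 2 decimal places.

Weighted sum: 1·918 + 2·333 + 3·912 + 4·831 + 5·427 = 918 + 666 + 2736 + 3324 + 2135 = 9779
Weight total: 1 + 2 + 3 + 4 + 5 = 15
WMA = 9779 / 15 = 651.93

651.93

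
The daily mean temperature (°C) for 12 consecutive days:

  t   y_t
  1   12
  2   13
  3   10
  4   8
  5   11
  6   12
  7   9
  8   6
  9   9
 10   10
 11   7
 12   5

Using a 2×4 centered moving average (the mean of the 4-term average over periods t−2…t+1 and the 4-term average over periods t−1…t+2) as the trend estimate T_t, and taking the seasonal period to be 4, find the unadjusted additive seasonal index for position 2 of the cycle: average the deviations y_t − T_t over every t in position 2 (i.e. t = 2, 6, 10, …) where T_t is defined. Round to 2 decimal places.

2.19

Season position 2 occurs at t = 6, 10 (where T_t is defined).
t=6: T_6 = 9.7500; y_6 − T_6 = 12 − 9.7500 = 2.2500
t=10: T_10 = 7.8750; y_10 − T_10 = 10 − 7.8750 = 2.1250
Mean deviation: (2.2500 + 2.1250) / 2 = 2.19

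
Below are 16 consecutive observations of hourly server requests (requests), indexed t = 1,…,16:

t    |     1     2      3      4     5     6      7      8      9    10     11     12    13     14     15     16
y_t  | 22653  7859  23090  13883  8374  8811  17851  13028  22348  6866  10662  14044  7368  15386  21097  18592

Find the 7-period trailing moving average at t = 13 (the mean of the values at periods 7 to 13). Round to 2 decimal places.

Sum of periods 7–13: 17851 + 13028 + 22348 + 6866 + 10662 + 14044 + 7368 = 92167
Divide by 7: 92167 / 7 = 13166.71

13166.71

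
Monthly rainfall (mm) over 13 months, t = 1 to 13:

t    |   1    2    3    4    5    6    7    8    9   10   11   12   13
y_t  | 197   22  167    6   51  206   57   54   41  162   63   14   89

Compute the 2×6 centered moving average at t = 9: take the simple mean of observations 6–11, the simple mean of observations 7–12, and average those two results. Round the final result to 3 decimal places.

81.167

Sum over 6–11: 206 + 57 + 54 + 41 + 162 + 63 = 583
Sum over 7–12: 57 + 54 + 41 + 162 + 63 + 14 = 391
CMA at t=9 = (583 + 391) / (2·6) = 974 / 12 = 81.167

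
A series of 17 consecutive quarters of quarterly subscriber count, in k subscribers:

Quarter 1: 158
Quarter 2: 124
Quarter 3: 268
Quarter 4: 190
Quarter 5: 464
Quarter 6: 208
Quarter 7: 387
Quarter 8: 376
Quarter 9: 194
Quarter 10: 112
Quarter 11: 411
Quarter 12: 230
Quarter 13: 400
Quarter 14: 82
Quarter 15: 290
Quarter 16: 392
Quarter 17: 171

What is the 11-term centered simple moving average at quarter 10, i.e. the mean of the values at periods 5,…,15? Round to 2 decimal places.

Sum of periods 5–15: 464 + 208 + 387 + 376 + 194 + 112 + 411 + 230 + 400 + 82 + 290 = 3154
Divide by 11: 3154 / 11 = 286.73

286.73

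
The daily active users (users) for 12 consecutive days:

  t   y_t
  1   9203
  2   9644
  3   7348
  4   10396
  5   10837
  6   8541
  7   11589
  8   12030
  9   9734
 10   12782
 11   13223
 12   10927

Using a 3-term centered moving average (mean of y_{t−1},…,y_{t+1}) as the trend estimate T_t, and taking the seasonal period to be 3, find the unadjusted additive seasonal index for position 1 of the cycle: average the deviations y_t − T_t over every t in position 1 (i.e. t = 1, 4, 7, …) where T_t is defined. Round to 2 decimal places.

Season position 1 occurs at t = 4, 7, 10 (where T_t is defined).
t=4: T_4 = 9527.0000; y_4 − T_4 = 10396 − 9527.0000 = 869.0000
t=7: T_7 = 10720.0000; y_7 − T_7 = 11589 − 10720.0000 = 869.0000
t=10: T_10 = 11913.0000; y_10 − T_10 = 12782 − 11913.0000 = 869.0000
Mean deviation: (869.0000 + 869.0000 + 869.0000) / 3 = 869.00

869.00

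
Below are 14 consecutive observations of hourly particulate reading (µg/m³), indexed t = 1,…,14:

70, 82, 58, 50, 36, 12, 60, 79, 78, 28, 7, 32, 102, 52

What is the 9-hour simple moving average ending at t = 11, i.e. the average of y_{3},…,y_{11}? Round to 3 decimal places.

Sum of periods 3–11: 58 + 50 + 36 + 12 + 60 + 79 + 78 + 28 + 7 = 408
Divide by 9: 408 / 9 = 45.333

45.333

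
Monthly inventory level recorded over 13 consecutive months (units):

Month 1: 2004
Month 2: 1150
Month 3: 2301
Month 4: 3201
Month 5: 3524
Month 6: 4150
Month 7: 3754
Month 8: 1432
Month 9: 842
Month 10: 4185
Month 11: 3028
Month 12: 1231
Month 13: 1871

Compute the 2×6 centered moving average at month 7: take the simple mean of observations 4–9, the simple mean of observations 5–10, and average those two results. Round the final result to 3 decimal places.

Sum over 4–9: 3201 + 3524 + 4150 + 3754 + 1432 + 842 = 16903
Sum over 5–10: 3524 + 4150 + 3754 + 1432 + 842 + 4185 = 17887
CMA at t=7 = (16903 + 17887) / (2·6) = 34790 / 12 = 2899.167

2899.167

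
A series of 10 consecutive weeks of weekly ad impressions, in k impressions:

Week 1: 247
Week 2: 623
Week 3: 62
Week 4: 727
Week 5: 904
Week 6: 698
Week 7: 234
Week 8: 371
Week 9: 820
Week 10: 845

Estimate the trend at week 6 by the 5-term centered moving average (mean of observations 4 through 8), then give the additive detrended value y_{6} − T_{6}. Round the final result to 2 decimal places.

111.20

Trend T_6 = (727 + 904 + 698 + 234 + 371) / 5 = 2934/5 = 586.8000
Detrended value: 698 − 586.8000 = 111.20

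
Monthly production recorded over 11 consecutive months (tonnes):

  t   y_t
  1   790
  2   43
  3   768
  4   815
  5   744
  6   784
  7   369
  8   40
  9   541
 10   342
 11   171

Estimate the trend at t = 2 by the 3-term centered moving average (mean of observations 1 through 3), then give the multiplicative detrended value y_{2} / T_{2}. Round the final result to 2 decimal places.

0.08

Trend T_2 = (790 + 43 + 768) / 3 = 1601/3 = 533.6667
Ratio to trend: 43 / 533.6667 = 0.08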